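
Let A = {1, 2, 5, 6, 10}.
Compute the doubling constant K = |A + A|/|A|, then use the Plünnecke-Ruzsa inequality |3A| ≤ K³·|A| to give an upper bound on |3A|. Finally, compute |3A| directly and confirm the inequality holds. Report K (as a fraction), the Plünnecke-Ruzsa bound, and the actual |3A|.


|A| = 5.
Step 1: Compute A + A by enumerating all 25 pairs.
A + A = {2, 3, 4, 6, 7, 8, 10, 11, 12, 15, 16, 20}, so |A + A| = 12.
Step 2: Doubling constant K = |A + A|/|A| = 12/5 = 12/5 ≈ 2.4000.
Step 3: Plünnecke-Ruzsa gives |3A| ≤ K³·|A| = (2.4000)³ · 5 ≈ 69.1200.
Step 4: Compute 3A = A + A + A directly by enumerating all triples (a,b,c) ∈ A³; |3A| = 22.
Step 5: Check 22 ≤ 69.1200? Yes ✓.

K = 12/5, Plünnecke-Ruzsa bound K³|A| ≈ 69.1200, |3A| = 22, inequality holds.


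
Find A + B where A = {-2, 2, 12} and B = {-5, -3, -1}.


A + B = {a + b : a ∈ A, b ∈ B}.
Enumerate all |A|·|B| = 3·3 = 9 pairs (a, b) and collect distinct sums.
a = -2: -2+-5=-7, -2+-3=-5, -2+-1=-3
a = 2: 2+-5=-3, 2+-3=-1, 2+-1=1
a = 12: 12+-5=7, 12+-3=9, 12+-1=11
Collecting distinct sums: A + B = {-7, -5, -3, -1, 1, 7, 9, 11}
|A + B| = 8

A + B = {-7, -5, -3, -1, 1, 7, 9, 11}


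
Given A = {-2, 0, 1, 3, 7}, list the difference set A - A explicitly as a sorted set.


A - A = {a - a' : a, a' ∈ A}.
Compute a - a' for each ordered pair (a, a'):
a = -2: -2--2=0, -2-0=-2, -2-1=-3, -2-3=-5, -2-7=-9
a = 0: 0--2=2, 0-0=0, 0-1=-1, 0-3=-3, 0-7=-7
a = 1: 1--2=3, 1-0=1, 1-1=0, 1-3=-2, 1-7=-6
a = 3: 3--2=5, 3-0=3, 3-1=2, 3-3=0, 3-7=-4
a = 7: 7--2=9, 7-0=7, 7-1=6, 7-3=4, 7-7=0
Collecting distinct values (and noting 0 appears from a-a):
A - A = {-9, -7, -6, -5, -4, -3, -2, -1, 0, 1, 2, 3, 4, 5, 6, 7, 9}
|A - A| = 17

A - A = {-9, -7, -6, -5, -4, -3, -2, -1, 0, 1, 2, 3, 4, 5, 6, 7, 9}


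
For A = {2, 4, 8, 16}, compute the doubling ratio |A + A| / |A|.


|A| = 4.
Compute A + A by enumerating all 16 pairs.
A + A = {4, 6, 8, 10, 12, 16, 18, 20, 24, 32}, so |A + A| = 10.
K = |A + A| / |A| = 10/4 = 5/2 ≈ 2.5000.
Reference: AP of size 4 gives K = 7/4 ≈ 1.7500; a fully generic set of size 4 gives K ≈ 2.5000.

|A| = 4, |A + A| = 10, K = 10/4 = 5/2.


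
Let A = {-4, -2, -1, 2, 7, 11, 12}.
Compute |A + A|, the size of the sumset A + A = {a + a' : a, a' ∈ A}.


A + A = {a + a' : a, a' ∈ A}; |A| = 7.
General bounds: 2|A| - 1 ≤ |A + A| ≤ |A|(|A|+1)/2, i.e. 13 ≤ |A + A| ≤ 28.
Lower bound 2|A|-1 is attained iff A is an arithmetic progression.
Enumerate sums a + a' for a ≤ a' (symmetric, so this suffices):
a = -4: -4+-4=-8, -4+-2=-6, -4+-1=-5, -4+2=-2, -4+7=3, -4+11=7, -4+12=8
a = -2: -2+-2=-4, -2+-1=-3, -2+2=0, -2+7=5, -2+11=9, -2+12=10
a = -1: -1+-1=-2, -1+2=1, -1+7=6, -1+11=10, -1+12=11
a = 2: 2+2=4, 2+7=9, 2+11=13, 2+12=14
a = 7: 7+7=14, 7+11=18, 7+12=19
a = 11: 11+11=22, 11+12=23
a = 12: 12+12=24
Distinct sums: {-8, -6, -5, -4, -3, -2, 0, 1, 3, 4, 5, 6, 7, 8, 9, 10, 11, 13, 14, 18, 19, 22, 23, 24}
|A + A| = 24

|A + A| = 24


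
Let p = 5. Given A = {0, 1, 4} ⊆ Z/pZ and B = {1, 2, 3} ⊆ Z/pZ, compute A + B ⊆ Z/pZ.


Work in Z/5Z: reduce every sum a + b modulo 5.
Enumerate all 9 pairs:
a = 0: 0+1=1, 0+2=2, 0+3=3
a = 1: 1+1=2, 1+2=3, 1+3=4
a = 4: 4+1=0, 4+2=1, 4+3=2
Distinct residues collected: {0, 1, 2, 3, 4}
|A + B| = 5 (out of 5 total residues).

A + B = {0, 1, 2, 3, 4}


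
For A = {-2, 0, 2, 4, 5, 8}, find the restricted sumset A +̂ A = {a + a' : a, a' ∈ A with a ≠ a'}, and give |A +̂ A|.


Restricted sumset: A +̂ A = {a + a' : a ∈ A, a' ∈ A, a ≠ a'}.
Equivalently, take A + A and drop any sum 2a that is achievable ONLY as a + a for a ∈ A (i.e. sums representable only with equal summands).
Enumerate pairs (a, a') with a < a' (symmetric, so each unordered pair gives one sum; this covers all a ≠ a'):
  -2 + 0 = -2
  -2 + 2 = 0
  -2 + 4 = 2
  -2 + 5 = 3
  -2 + 8 = 6
  0 + 2 = 2
  0 + 4 = 4
  0 + 5 = 5
  0 + 8 = 8
  2 + 4 = 6
  2 + 5 = 7
  2 + 8 = 10
  4 + 5 = 9
  4 + 8 = 12
  5 + 8 = 13
Collected distinct sums: {-2, 0, 2, 3, 4, 5, 6, 7, 8, 9, 10, 12, 13}
|A +̂ A| = 13
(Reference bound: |A +̂ A| ≥ 2|A| - 3 for |A| ≥ 2, with |A| = 6 giving ≥ 9.)

|A +̂ A| = 13


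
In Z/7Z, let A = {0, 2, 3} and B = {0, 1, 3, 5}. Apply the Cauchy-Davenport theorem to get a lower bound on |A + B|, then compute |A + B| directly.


Cauchy-Davenport: |A + B| ≥ min(p, |A| + |B| - 1) for A, B nonempty in Z/pZ.
|A| = 3, |B| = 4, p = 7.
CD lower bound = min(7, 3 + 4 - 1) = min(7, 6) = 6.
Compute A + B mod 7 directly:
a = 0: 0+0=0, 0+1=1, 0+3=3, 0+5=5
a = 2: 2+0=2, 2+1=3, 2+3=5, 2+5=0
a = 3: 3+0=3, 3+1=4, 3+3=6, 3+5=1
A + B = {0, 1, 2, 3, 4, 5, 6}, so |A + B| = 7.
Verify: 7 ≥ 6? Yes ✓.

CD lower bound = 6, actual |A + B| = 7.


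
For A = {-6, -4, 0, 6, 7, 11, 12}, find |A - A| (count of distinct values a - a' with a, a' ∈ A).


A - A = {a - a' : a, a' ∈ A}; |A| = 7.
Bounds: 2|A|-1 ≤ |A - A| ≤ |A|² - |A| + 1, i.e. 13 ≤ |A - A| ≤ 43.
Note: 0 ∈ A - A always (from a - a). The set is symmetric: if d ∈ A - A then -d ∈ A - A.
Enumerate nonzero differences d = a - a' with a > a' (then include -d):
Positive differences: {1, 2, 4, 5, 6, 7, 10, 11, 12, 13, 15, 16, 17, 18}
Full difference set: {0} ∪ (positive diffs) ∪ (negative diffs).
|A - A| = 1 + 2·14 = 29 (matches direct enumeration: 29).

|A - A| = 29


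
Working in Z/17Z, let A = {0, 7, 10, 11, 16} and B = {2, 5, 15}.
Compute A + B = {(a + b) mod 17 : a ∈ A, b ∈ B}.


Work in Z/17Z: reduce every sum a + b modulo 17.
Enumerate all 15 pairs:
a = 0: 0+2=2, 0+5=5, 0+15=15
a = 7: 7+2=9, 7+5=12, 7+15=5
a = 10: 10+2=12, 10+5=15, 10+15=8
a = 11: 11+2=13, 11+5=16, 11+15=9
a = 16: 16+2=1, 16+5=4, 16+15=14
Distinct residues collected: {1, 2, 4, 5, 8, 9, 12, 13, 14, 15, 16}
|A + B| = 11 (out of 17 total residues).

A + B = {1, 2, 4, 5, 8, 9, 12, 13, 14, 15, 16}


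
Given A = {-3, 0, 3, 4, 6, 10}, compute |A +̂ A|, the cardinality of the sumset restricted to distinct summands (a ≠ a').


Restricted sumset: A +̂ A = {a + a' : a ∈ A, a' ∈ A, a ≠ a'}.
Equivalently, take A + A and drop any sum 2a that is achievable ONLY as a + a for a ∈ A (i.e. sums representable only with equal summands).
Enumerate pairs (a, a') with a < a' (symmetric, so each unordered pair gives one sum; this covers all a ≠ a'):
  -3 + 0 = -3
  -3 + 3 = 0
  -3 + 4 = 1
  -3 + 6 = 3
  -3 + 10 = 7
  0 + 3 = 3
  0 + 4 = 4
  0 + 6 = 6
  0 + 10 = 10
  3 + 4 = 7
  3 + 6 = 9
  3 + 10 = 13
  4 + 6 = 10
  4 + 10 = 14
  6 + 10 = 16
Collected distinct sums: {-3, 0, 1, 3, 4, 6, 7, 9, 10, 13, 14, 16}
|A +̂ A| = 12
(Reference bound: |A +̂ A| ≥ 2|A| - 3 for |A| ≥ 2, with |A| = 6 giving ≥ 9.)

|A +̂ A| = 12


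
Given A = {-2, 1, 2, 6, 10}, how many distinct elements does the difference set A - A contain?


A - A = {a - a' : a, a' ∈ A}; |A| = 5.
Bounds: 2|A|-1 ≤ |A - A| ≤ |A|² - |A| + 1, i.e. 9 ≤ |A - A| ≤ 21.
Note: 0 ∈ A - A always (from a - a). The set is symmetric: if d ∈ A - A then -d ∈ A - A.
Enumerate nonzero differences d = a - a' with a > a' (then include -d):
Positive differences: {1, 3, 4, 5, 8, 9, 12}
Full difference set: {0} ∪ (positive diffs) ∪ (negative diffs).
|A - A| = 1 + 2·7 = 15 (matches direct enumeration: 15).

|A - A| = 15


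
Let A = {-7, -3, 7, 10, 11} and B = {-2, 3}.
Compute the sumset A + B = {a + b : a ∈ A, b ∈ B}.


A + B = {a + b : a ∈ A, b ∈ B}.
Enumerate all |A|·|B| = 5·2 = 10 pairs (a, b) and collect distinct sums.
a = -7: -7+-2=-9, -7+3=-4
a = -3: -3+-2=-5, -3+3=0
a = 7: 7+-2=5, 7+3=10
a = 10: 10+-2=8, 10+3=13
a = 11: 11+-2=9, 11+3=14
Collecting distinct sums: A + B = {-9, -5, -4, 0, 5, 8, 9, 10, 13, 14}
|A + B| = 10

A + B = {-9, -5, -4, 0, 5, 8, 9, 10, 13, 14}


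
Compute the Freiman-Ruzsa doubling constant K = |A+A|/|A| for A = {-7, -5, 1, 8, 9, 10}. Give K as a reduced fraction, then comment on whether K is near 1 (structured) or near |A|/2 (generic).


|A| = 6.
Compute A + A by enumerating all 36 pairs.
A + A = {-14, -12, -10, -6, -4, 1, 2, 3, 4, 5, 9, 10, 11, 16, 17, 18, 19, 20}, so |A + A| = 18.
K = |A + A| / |A| = 18/6 = 3/1 ≈ 3.0000.
Reference: AP of size 6 gives K = 11/6 ≈ 1.8333; a fully generic set of size 6 gives K ≈ 3.5000.

|A| = 6, |A + A| = 18, K = 18/6 = 3/1.


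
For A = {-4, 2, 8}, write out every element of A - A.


A - A = {a - a' : a, a' ∈ A}.
Compute a - a' for each ordered pair (a, a'):
a = -4: -4--4=0, -4-2=-6, -4-8=-12
a = 2: 2--4=6, 2-2=0, 2-8=-6
a = 8: 8--4=12, 8-2=6, 8-8=0
Collecting distinct values (and noting 0 appears from a-a):
A - A = {-12, -6, 0, 6, 12}
|A - A| = 5

A - A = {-12, -6, 0, 6, 12}


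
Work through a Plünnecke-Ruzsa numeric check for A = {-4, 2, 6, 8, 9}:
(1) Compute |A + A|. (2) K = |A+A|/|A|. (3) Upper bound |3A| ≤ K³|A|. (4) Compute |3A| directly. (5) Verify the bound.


|A| = 5.
Step 1: Compute A + A by enumerating all 25 pairs.
A + A = {-8, -2, 2, 4, 5, 8, 10, 11, 12, 14, 15, 16, 17, 18}, so |A + A| = 14.
Step 2: Doubling constant K = |A + A|/|A| = 14/5 = 14/5 ≈ 2.8000.
Step 3: Plünnecke-Ruzsa gives |3A| ≤ K³·|A| = (2.8000)³ · 5 ≈ 109.7600.
Step 4: Compute 3A = A + A + A directly by enumerating all triples (a,b,c) ∈ A³; |3A| = 26.
Step 5: Check 26 ≤ 109.7600? Yes ✓.

K = 14/5, Plünnecke-Ruzsa bound K³|A| ≈ 109.7600, |3A| = 26, inequality holds.


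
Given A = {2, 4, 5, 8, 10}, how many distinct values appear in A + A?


A + A = {a + a' : a, a' ∈ A}; |A| = 5.
General bounds: 2|A| - 1 ≤ |A + A| ≤ |A|(|A|+1)/2, i.e. 9 ≤ |A + A| ≤ 15.
Lower bound 2|A|-1 is attained iff A is an arithmetic progression.
Enumerate sums a + a' for a ≤ a' (symmetric, so this suffices):
a = 2: 2+2=4, 2+4=6, 2+5=7, 2+8=10, 2+10=12
a = 4: 4+4=8, 4+5=9, 4+8=12, 4+10=14
a = 5: 5+5=10, 5+8=13, 5+10=15
a = 8: 8+8=16, 8+10=18
a = 10: 10+10=20
Distinct sums: {4, 6, 7, 8, 9, 10, 12, 13, 14, 15, 16, 18, 20}
|A + A| = 13

|A + A| = 13


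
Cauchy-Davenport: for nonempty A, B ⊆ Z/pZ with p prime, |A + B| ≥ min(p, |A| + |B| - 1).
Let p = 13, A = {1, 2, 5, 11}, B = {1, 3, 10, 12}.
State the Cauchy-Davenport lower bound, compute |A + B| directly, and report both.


Cauchy-Davenport: |A + B| ≥ min(p, |A| + |B| - 1) for A, B nonempty in Z/pZ.
|A| = 4, |B| = 4, p = 13.
CD lower bound = min(13, 4 + 4 - 1) = min(13, 7) = 7.
Compute A + B mod 13 directly:
a = 1: 1+1=2, 1+3=4, 1+10=11, 1+12=0
a = 2: 2+1=3, 2+3=5, 2+10=12, 2+12=1
a = 5: 5+1=6, 5+3=8, 5+10=2, 5+12=4
a = 11: 11+1=12, 11+3=1, 11+10=8, 11+12=10
A + B = {0, 1, 2, 3, 4, 5, 6, 8, 10, 11, 12}, so |A + B| = 11.
Verify: 11 ≥ 7? Yes ✓.

CD lower bound = 7, actual |A + B| = 11.


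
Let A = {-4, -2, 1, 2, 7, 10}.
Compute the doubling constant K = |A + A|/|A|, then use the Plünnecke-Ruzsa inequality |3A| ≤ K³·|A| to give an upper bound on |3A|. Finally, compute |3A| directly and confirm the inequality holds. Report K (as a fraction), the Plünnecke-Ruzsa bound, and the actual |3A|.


|A| = 6.
Step 1: Compute A + A by enumerating all 36 pairs.
A + A = {-8, -6, -4, -3, -2, -1, 0, 2, 3, 4, 5, 6, 8, 9, 11, 12, 14, 17, 20}, so |A + A| = 19.
Step 2: Doubling constant K = |A + A|/|A| = 19/6 = 19/6 ≈ 3.1667.
Step 3: Plünnecke-Ruzsa gives |3A| ≤ K³·|A| = (3.1667)³ · 6 ≈ 190.5278.
Step 4: Compute 3A = A + A + A directly by enumerating all triples (a,b,c) ∈ A³; |3A| = 34.
Step 5: Check 34 ≤ 190.5278? Yes ✓.

K = 19/6, Plünnecke-Ruzsa bound K³|A| ≈ 190.5278, |3A| = 34, inequality holds.


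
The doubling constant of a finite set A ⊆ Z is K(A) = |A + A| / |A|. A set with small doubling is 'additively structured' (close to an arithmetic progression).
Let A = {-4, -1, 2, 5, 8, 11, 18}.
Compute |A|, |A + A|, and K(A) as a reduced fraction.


|A| = 7.
Compute A + A by enumerating all 49 pairs.
A + A = {-8, -5, -2, 1, 4, 7, 10, 13, 14, 16, 17, 19, 20, 22, 23, 26, 29, 36}, so |A + A| = 18.
K = |A + A| / |A| = 18/7 (already in lowest terms) ≈ 2.5714.
Reference: AP of size 7 gives K = 13/7 ≈ 1.8571; a fully generic set of size 7 gives K ≈ 4.0000.

|A| = 7, |A + A| = 18, K = 18/7.


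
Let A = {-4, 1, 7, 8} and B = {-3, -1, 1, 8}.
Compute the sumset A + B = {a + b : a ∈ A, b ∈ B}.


A + B = {a + b : a ∈ A, b ∈ B}.
Enumerate all |A|·|B| = 4·4 = 16 pairs (a, b) and collect distinct sums.
a = -4: -4+-3=-7, -4+-1=-5, -4+1=-3, -4+8=4
a = 1: 1+-3=-2, 1+-1=0, 1+1=2, 1+8=9
a = 7: 7+-3=4, 7+-1=6, 7+1=8, 7+8=15
a = 8: 8+-3=5, 8+-1=7, 8+1=9, 8+8=16
Collecting distinct sums: A + B = {-7, -5, -3, -2, 0, 2, 4, 5, 6, 7, 8, 9, 15, 16}
|A + B| = 14

A + B = {-7, -5, -3, -2, 0, 2, 4, 5, 6, 7, 8, 9, 15, 16}


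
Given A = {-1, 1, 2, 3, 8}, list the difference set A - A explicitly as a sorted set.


A - A = {a - a' : a, a' ∈ A}.
Compute a - a' for each ordered pair (a, a'):
a = -1: -1--1=0, -1-1=-2, -1-2=-3, -1-3=-4, -1-8=-9
a = 1: 1--1=2, 1-1=0, 1-2=-1, 1-3=-2, 1-8=-7
a = 2: 2--1=3, 2-1=1, 2-2=0, 2-3=-1, 2-8=-6
a = 3: 3--1=4, 3-1=2, 3-2=1, 3-3=0, 3-8=-5
a = 8: 8--1=9, 8-1=7, 8-2=6, 8-3=5, 8-8=0
Collecting distinct values (and noting 0 appears from a-a):
A - A = {-9, -7, -6, -5, -4, -3, -2, -1, 0, 1, 2, 3, 4, 5, 6, 7, 9}
|A - A| = 17

A - A = {-9, -7, -6, -5, -4, -3, -2, -1, 0, 1, 2, 3, 4, 5, 6, 7, 9}


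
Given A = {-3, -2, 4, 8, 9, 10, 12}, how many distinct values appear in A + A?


A + A = {a + a' : a, a' ∈ A}; |A| = 7.
General bounds: 2|A| - 1 ≤ |A + A| ≤ |A|(|A|+1)/2, i.e. 13 ≤ |A + A| ≤ 28.
Lower bound 2|A|-1 is attained iff A is an arithmetic progression.
Enumerate sums a + a' for a ≤ a' (symmetric, so this suffices):
a = -3: -3+-3=-6, -3+-2=-5, -3+4=1, -3+8=5, -3+9=6, -3+10=7, -3+12=9
a = -2: -2+-2=-4, -2+4=2, -2+8=6, -2+9=7, -2+10=8, -2+12=10
a = 4: 4+4=8, 4+8=12, 4+9=13, 4+10=14, 4+12=16
a = 8: 8+8=16, 8+9=17, 8+10=18, 8+12=20
a = 9: 9+9=18, 9+10=19, 9+12=21
a = 10: 10+10=20, 10+12=22
a = 12: 12+12=24
Distinct sums: {-6, -5, -4, 1, 2, 5, 6, 7, 8, 9, 10, 12, 13, 14, 16, 17, 18, 19, 20, 21, 22, 24}
|A + A| = 22

|A + A| = 22


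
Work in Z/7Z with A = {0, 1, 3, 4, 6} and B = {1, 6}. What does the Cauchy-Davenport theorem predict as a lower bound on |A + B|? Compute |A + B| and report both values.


Cauchy-Davenport: |A + B| ≥ min(p, |A| + |B| - 1) for A, B nonempty in Z/pZ.
|A| = 5, |B| = 2, p = 7.
CD lower bound = min(7, 5 + 2 - 1) = min(7, 6) = 6.
Compute A + B mod 7 directly:
a = 0: 0+1=1, 0+6=6
a = 1: 1+1=2, 1+6=0
a = 3: 3+1=4, 3+6=2
a = 4: 4+1=5, 4+6=3
a = 6: 6+1=0, 6+6=5
A + B = {0, 1, 2, 3, 4, 5, 6}, so |A + B| = 7.
Verify: 7 ≥ 6? Yes ✓.

CD lower bound = 6, actual |A + B| = 7.


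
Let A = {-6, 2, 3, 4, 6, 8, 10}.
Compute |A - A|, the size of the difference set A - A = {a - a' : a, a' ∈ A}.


A - A = {a - a' : a, a' ∈ A}; |A| = 7.
Bounds: 2|A|-1 ≤ |A - A| ≤ |A|² - |A| + 1, i.e. 13 ≤ |A - A| ≤ 43.
Note: 0 ∈ A - A always (from a - a). The set is symmetric: if d ∈ A - A then -d ∈ A - A.
Enumerate nonzero differences d = a - a' with a > a' (then include -d):
Positive differences: {1, 2, 3, 4, 5, 6, 7, 8, 9, 10, 12, 14, 16}
Full difference set: {0} ∪ (positive diffs) ∪ (negative diffs).
|A - A| = 1 + 2·13 = 27 (matches direct enumeration: 27).

|A - A| = 27


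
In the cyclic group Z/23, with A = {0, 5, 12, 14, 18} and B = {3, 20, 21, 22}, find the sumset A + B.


Work in Z/23Z: reduce every sum a + b modulo 23.
Enumerate all 20 pairs:
a = 0: 0+3=3, 0+20=20, 0+21=21, 0+22=22
a = 5: 5+3=8, 5+20=2, 5+21=3, 5+22=4
a = 12: 12+3=15, 12+20=9, 12+21=10, 12+22=11
a = 14: 14+3=17, 14+20=11, 14+21=12, 14+22=13
a = 18: 18+3=21, 18+20=15, 18+21=16, 18+22=17
Distinct residues collected: {2, 3, 4, 8, 9, 10, 11, 12, 13, 15, 16, 17, 20, 21, 22}
|A + B| = 15 (out of 23 total residues).

A + B = {2, 3, 4, 8, 9, 10, 11, 12, 13, 15, 16, 17, 20, 21, 22}


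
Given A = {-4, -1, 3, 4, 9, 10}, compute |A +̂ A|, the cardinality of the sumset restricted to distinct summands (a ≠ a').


Restricted sumset: A +̂ A = {a + a' : a ∈ A, a' ∈ A, a ≠ a'}.
Equivalently, take A + A and drop any sum 2a that is achievable ONLY as a + a for a ∈ A (i.e. sums representable only with equal summands).
Enumerate pairs (a, a') with a < a' (symmetric, so each unordered pair gives one sum; this covers all a ≠ a'):
  -4 + -1 = -5
  -4 + 3 = -1
  -4 + 4 = 0
  -4 + 9 = 5
  -4 + 10 = 6
  -1 + 3 = 2
  -1 + 4 = 3
  -1 + 9 = 8
  -1 + 10 = 9
  3 + 4 = 7
  3 + 9 = 12
  3 + 10 = 13
  4 + 9 = 13
  4 + 10 = 14
  9 + 10 = 19
Collected distinct sums: {-5, -1, 0, 2, 3, 5, 6, 7, 8, 9, 12, 13, 14, 19}
|A +̂ A| = 14
(Reference bound: |A +̂ A| ≥ 2|A| - 3 for |A| ≥ 2, with |A| = 6 giving ≥ 9.)

|A +̂ A| = 14


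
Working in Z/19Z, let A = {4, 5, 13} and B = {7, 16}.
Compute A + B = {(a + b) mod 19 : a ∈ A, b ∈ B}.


Work in Z/19Z: reduce every sum a + b modulo 19.
Enumerate all 6 pairs:
a = 4: 4+7=11, 4+16=1
a = 5: 5+7=12, 5+16=2
a = 13: 13+7=1, 13+16=10
Distinct residues collected: {1, 2, 10, 11, 12}
|A + B| = 5 (out of 19 total residues).

A + B = {1, 2, 10, 11, 12}


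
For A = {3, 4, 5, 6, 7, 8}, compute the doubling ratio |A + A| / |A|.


|A| = 6.
Compute A + A by enumerating all 36 pairs.
A + A = {6, 7, 8, 9, 10, 11, 12, 13, 14, 15, 16}, so |A + A| = 11.
K = |A + A| / |A| = 11/6 (already in lowest terms) ≈ 1.8333.
Reference: AP of size 6 gives K = 11/6 ≈ 1.8333; a fully generic set of size 6 gives K ≈ 3.5000.

|A| = 6, |A + A| = 11, K = 11/6.


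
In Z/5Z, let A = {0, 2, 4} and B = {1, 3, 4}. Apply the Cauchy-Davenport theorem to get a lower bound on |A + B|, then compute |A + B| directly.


Cauchy-Davenport: |A + B| ≥ min(p, |A| + |B| - 1) for A, B nonempty in Z/pZ.
|A| = 3, |B| = 3, p = 5.
CD lower bound = min(5, 3 + 3 - 1) = min(5, 5) = 5.
Compute A + B mod 5 directly:
a = 0: 0+1=1, 0+3=3, 0+4=4
a = 2: 2+1=3, 2+3=0, 2+4=1
a = 4: 4+1=0, 4+3=2, 4+4=3
A + B = {0, 1, 2, 3, 4}, so |A + B| = 5.
Verify: 5 ≥ 5? Yes ✓.

CD lower bound = 5, actual |A + B| = 5.


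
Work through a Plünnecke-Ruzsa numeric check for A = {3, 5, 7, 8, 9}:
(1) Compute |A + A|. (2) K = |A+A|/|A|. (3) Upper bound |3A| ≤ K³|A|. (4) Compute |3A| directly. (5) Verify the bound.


|A| = 5.
Step 1: Compute A + A by enumerating all 25 pairs.
A + A = {6, 8, 10, 11, 12, 13, 14, 15, 16, 17, 18}, so |A + A| = 11.
Step 2: Doubling constant K = |A + A|/|A| = 11/5 = 11/5 ≈ 2.2000.
Step 3: Plünnecke-Ruzsa gives |3A| ≤ K³·|A| = (2.2000)³ · 5 ≈ 53.2400.
Step 4: Compute 3A = A + A + A directly by enumerating all triples (a,b,c) ∈ A³; |3A| = 17.
Step 5: Check 17 ≤ 53.2400? Yes ✓.

K = 11/5, Plünnecke-Ruzsa bound K³|A| ≈ 53.2400, |3A| = 17, inequality holds.


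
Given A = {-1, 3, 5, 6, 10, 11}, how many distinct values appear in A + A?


A + A = {a + a' : a, a' ∈ A}; |A| = 6.
General bounds: 2|A| - 1 ≤ |A + A| ≤ |A|(|A|+1)/2, i.e. 11 ≤ |A + A| ≤ 21.
Lower bound 2|A|-1 is attained iff A is an arithmetic progression.
Enumerate sums a + a' for a ≤ a' (symmetric, so this suffices):
a = -1: -1+-1=-2, -1+3=2, -1+5=4, -1+6=5, -1+10=9, -1+11=10
a = 3: 3+3=6, 3+5=8, 3+6=9, 3+10=13, 3+11=14
a = 5: 5+5=10, 5+6=11, 5+10=15, 5+11=16
a = 6: 6+6=12, 6+10=16, 6+11=17
a = 10: 10+10=20, 10+11=21
a = 11: 11+11=22
Distinct sums: {-2, 2, 4, 5, 6, 8, 9, 10, 11, 12, 13, 14, 15, 16, 17, 20, 21, 22}
|A + A| = 18

|A + A| = 18


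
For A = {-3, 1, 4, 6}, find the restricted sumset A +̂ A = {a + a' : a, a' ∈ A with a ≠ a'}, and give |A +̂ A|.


Restricted sumset: A +̂ A = {a + a' : a ∈ A, a' ∈ A, a ≠ a'}.
Equivalently, take A + A and drop any sum 2a that is achievable ONLY as a + a for a ∈ A (i.e. sums representable only with equal summands).
Enumerate pairs (a, a') with a < a' (symmetric, so each unordered pair gives one sum; this covers all a ≠ a'):
  -3 + 1 = -2
  -3 + 4 = 1
  -3 + 6 = 3
  1 + 4 = 5
  1 + 6 = 7
  4 + 6 = 10
Collected distinct sums: {-2, 1, 3, 5, 7, 10}
|A +̂ A| = 6
(Reference bound: |A +̂ A| ≥ 2|A| - 3 for |A| ≥ 2, with |A| = 4 giving ≥ 5.)

|A +̂ A| = 6


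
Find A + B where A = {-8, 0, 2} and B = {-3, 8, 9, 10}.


A + B = {a + b : a ∈ A, b ∈ B}.
Enumerate all |A|·|B| = 3·4 = 12 pairs (a, b) and collect distinct sums.
a = -8: -8+-3=-11, -8+8=0, -8+9=1, -8+10=2
a = 0: 0+-3=-3, 0+8=8, 0+9=9, 0+10=10
a = 2: 2+-3=-1, 2+8=10, 2+9=11, 2+10=12
Collecting distinct sums: A + B = {-11, -3, -1, 0, 1, 2, 8, 9, 10, 11, 12}
|A + B| = 11

A + B = {-11, -3, -1, 0, 1, 2, 8, 9, 10, 11, 12}


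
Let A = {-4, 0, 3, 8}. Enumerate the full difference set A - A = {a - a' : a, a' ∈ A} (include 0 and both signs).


A - A = {a - a' : a, a' ∈ A}.
Compute a - a' for each ordered pair (a, a'):
a = -4: -4--4=0, -4-0=-4, -4-3=-7, -4-8=-12
a = 0: 0--4=4, 0-0=0, 0-3=-3, 0-8=-8
a = 3: 3--4=7, 3-0=3, 3-3=0, 3-8=-5
a = 8: 8--4=12, 8-0=8, 8-3=5, 8-8=0
Collecting distinct values (and noting 0 appears from a-a):
A - A = {-12, -8, -7, -5, -4, -3, 0, 3, 4, 5, 7, 8, 12}
|A - A| = 13

A - A = {-12, -8, -7, -5, -4, -3, 0, 3, 4, 5, 7, 8, 12}


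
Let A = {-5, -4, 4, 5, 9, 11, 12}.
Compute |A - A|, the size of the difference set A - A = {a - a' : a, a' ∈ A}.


A - A = {a - a' : a, a' ∈ A}; |A| = 7.
Bounds: 2|A|-1 ≤ |A - A| ≤ |A|² - |A| + 1, i.e. 13 ≤ |A - A| ≤ 43.
Note: 0 ∈ A - A always (from a - a). The set is symmetric: if d ∈ A - A then -d ∈ A - A.
Enumerate nonzero differences d = a - a' with a > a' (then include -d):
Positive differences: {1, 2, 3, 4, 5, 6, 7, 8, 9, 10, 13, 14, 15, 16, 17}
Full difference set: {0} ∪ (positive diffs) ∪ (negative diffs).
|A - A| = 1 + 2·15 = 31 (matches direct enumeration: 31).

|A - A| = 31


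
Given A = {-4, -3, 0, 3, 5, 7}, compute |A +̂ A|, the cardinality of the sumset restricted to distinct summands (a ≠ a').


Restricted sumset: A +̂ A = {a + a' : a ∈ A, a' ∈ A, a ≠ a'}.
Equivalently, take A + A and drop any sum 2a that is achievable ONLY as a + a for a ∈ A (i.e. sums representable only with equal summands).
Enumerate pairs (a, a') with a < a' (symmetric, so each unordered pair gives one sum; this covers all a ≠ a'):
  -4 + -3 = -7
  -4 + 0 = -4
  -4 + 3 = -1
  -4 + 5 = 1
  -4 + 7 = 3
  -3 + 0 = -3
  -3 + 3 = 0
  -3 + 5 = 2
  -3 + 7 = 4
  0 + 3 = 3
  0 + 5 = 5
  0 + 7 = 7
  3 + 5 = 8
  3 + 7 = 10
  5 + 7 = 12
Collected distinct sums: {-7, -4, -3, -1, 0, 1, 2, 3, 4, 5, 7, 8, 10, 12}
|A +̂ A| = 14
(Reference bound: |A +̂ A| ≥ 2|A| - 3 for |A| ≥ 2, with |A| = 6 giving ≥ 9.)

|A +̂ A| = 14


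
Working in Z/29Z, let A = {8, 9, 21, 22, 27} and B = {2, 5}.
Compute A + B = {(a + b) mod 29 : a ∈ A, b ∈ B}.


Work in Z/29Z: reduce every sum a + b modulo 29.
Enumerate all 10 pairs:
a = 8: 8+2=10, 8+5=13
a = 9: 9+2=11, 9+5=14
a = 21: 21+2=23, 21+5=26
a = 22: 22+2=24, 22+5=27
a = 27: 27+2=0, 27+5=3
Distinct residues collected: {0, 3, 10, 11, 13, 14, 23, 24, 26, 27}
|A + B| = 10 (out of 29 total residues).

A + B = {0, 3, 10, 11, 13, 14, 23, 24, 26, 27}


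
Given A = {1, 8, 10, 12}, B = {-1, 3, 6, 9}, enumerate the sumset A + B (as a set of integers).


A + B = {a + b : a ∈ A, b ∈ B}.
Enumerate all |A|·|B| = 4·4 = 16 pairs (a, b) and collect distinct sums.
a = 1: 1+-1=0, 1+3=4, 1+6=7, 1+9=10
a = 8: 8+-1=7, 8+3=11, 8+6=14, 8+9=17
a = 10: 10+-1=9, 10+3=13, 10+6=16, 10+9=19
a = 12: 12+-1=11, 12+3=15, 12+6=18, 12+9=21
Collecting distinct sums: A + B = {0, 4, 7, 9, 10, 11, 13, 14, 15, 16, 17, 18, 19, 21}
|A + B| = 14

A + B = {0, 4, 7, 9, 10, 11, 13, 14, 15, 16, 17, 18, 19, 21}


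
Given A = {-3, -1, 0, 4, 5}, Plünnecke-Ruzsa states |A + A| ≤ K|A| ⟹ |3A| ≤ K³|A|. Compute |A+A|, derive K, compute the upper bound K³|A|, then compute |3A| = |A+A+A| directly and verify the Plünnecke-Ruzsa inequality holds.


|A| = 5.
Step 1: Compute A + A by enumerating all 25 pairs.
A + A = {-6, -4, -3, -2, -1, 0, 1, 2, 3, 4, 5, 8, 9, 10}, so |A + A| = 14.
Step 2: Doubling constant K = |A + A|/|A| = 14/5 = 14/5 ≈ 2.8000.
Step 3: Plünnecke-Ruzsa gives |3A| ≤ K³·|A| = (2.8000)³ · 5 ≈ 109.7600.
Step 4: Compute 3A = A + A + A directly by enumerating all triples (a,b,c) ∈ A³; |3A| = 23.
Step 5: Check 23 ≤ 109.7600? Yes ✓.

K = 14/5, Plünnecke-Ruzsa bound K³|A| ≈ 109.7600, |3A| = 23, inequality holds.


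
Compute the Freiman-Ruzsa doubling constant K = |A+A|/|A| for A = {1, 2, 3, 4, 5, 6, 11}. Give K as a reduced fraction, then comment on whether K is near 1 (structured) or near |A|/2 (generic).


|A| = 7.
Compute A + A by enumerating all 49 pairs.
A + A = {2, 3, 4, 5, 6, 7, 8, 9, 10, 11, 12, 13, 14, 15, 16, 17, 22}, so |A + A| = 17.
K = |A + A| / |A| = 17/7 (already in lowest terms) ≈ 2.4286.
Reference: AP of size 7 gives K = 13/7 ≈ 1.8571; a fully generic set of size 7 gives K ≈ 4.0000.

|A| = 7, |A + A| = 17, K = 17/7.


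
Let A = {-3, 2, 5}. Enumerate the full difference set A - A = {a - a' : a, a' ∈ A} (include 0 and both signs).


A - A = {a - a' : a, a' ∈ A}.
Compute a - a' for each ordered pair (a, a'):
a = -3: -3--3=0, -3-2=-5, -3-5=-8
a = 2: 2--3=5, 2-2=0, 2-5=-3
a = 5: 5--3=8, 5-2=3, 5-5=0
Collecting distinct values (and noting 0 appears from a-a):
A - A = {-8, -5, -3, 0, 3, 5, 8}
|A - A| = 7

A - A = {-8, -5, -3, 0, 3, 5, 8}


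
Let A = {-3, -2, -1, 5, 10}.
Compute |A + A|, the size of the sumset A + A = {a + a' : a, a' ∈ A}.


A + A = {a + a' : a, a' ∈ A}; |A| = 5.
General bounds: 2|A| - 1 ≤ |A + A| ≤ |A|(|A|+1)/2, i.e. 9 ≤ |A + A| ≤ 15.
Lower bound 2|A|-1 is attained iff A is an arithmetic progression.
Enumerate sums a + a' for a ≤ a' (symmetric, so this suffices):
a = -3: -3+-3=-6, -3+-2=-5, -3+-1=-4, -3+5=2, -3+10=7
a = -2: -2+-2=-4, -2+-1=-3, -2+5=3, -2+10=8
a = -1: -1+-1=-2, -1+5=4, -1+10=9
a = 5: 5+5=10, 5+10=15
a = 10: 10+10=20
Distinct sums: {-6, -5, -4, -3, -2, 2, 3, 4, 7, 8, 9, 10, 15, 20}
|A + A| = 14

|A + A| = 14


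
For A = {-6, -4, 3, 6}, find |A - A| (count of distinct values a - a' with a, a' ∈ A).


A - A = {a - a' : a, a' ∈ A}; |A| = 4.
Bounds: 2|A|-1 ≤ |A - A| ≤ |A|² - |A| + 1, i.e. 7 ≤ |A - A| ≤ 13.
Note: 0 ∈ A - A always (from a - a). The set is symmetric: if d ∈ A - A then -d ∈ A - A.
Enumerate nonzero differences d = a - a' with a > a' (then include -d):
Positive differences: {2, 3, 7, 9, 10, 12}
Full difference set: {0} ∪ (positive diffs) ∪ (negative diffs).
|A - A| = 1 + 2·6 = 13 (matches direct enumeration: 13).

|A - A| = 13


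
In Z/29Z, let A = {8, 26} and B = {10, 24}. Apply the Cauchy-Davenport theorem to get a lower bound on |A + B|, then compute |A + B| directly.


Cauchy-Davenport: |A + B| ≥ min(p, |A| + |B| - 1) for A, B nonempty in Z/pZ.
|A| = 2, |B| = 2, p = 29.
CD lower bound = min(29, 2 + 2 - 1) = min(29, 3) = 3.
Compute A + B mod 29 directly:
a = 8: 8+10=18, 8+24=3
a = 26: 26+10=7, 26+24=21
A + B = {3, 7, 18, 21}, so |A + B| = 4.
Verify: 4 ≥ 3? Yes ✓.

CD lower bound = 3, actual |A + B| = 4.


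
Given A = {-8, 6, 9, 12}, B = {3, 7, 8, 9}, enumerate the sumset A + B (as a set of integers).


A + B = {a + b : a ∈ A, b ∈ B}.
Enumerate all |A|·|B| = 4·4 = 16 pairs (a, b) and collect distinct sums.
a = -8: -8+3=-5, -8+7=-1, -8+8=0, -8+9=1
a = 6: 6+3=9, 6+7=13, 6+8=14, 6+9=15
a = 9: 9+3=12, 9+7=16, 9+8=17, 9+9=18
a = 12: 12+3=15, 12+7=19, 12+8=20, 12+9=21
Collecting distinct sums: A + B = {-5, -1, 0, 1, 9, 12, 13, 14, 15, 16, 17, 18, 19, 20, 21}
|A + B| = 15

A + B = {-5, -1, 0, 1, 9, 12, 13, 14, 15, 16, 17, 18, 19, 20, 21}


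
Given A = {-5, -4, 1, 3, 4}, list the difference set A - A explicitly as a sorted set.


A - A = {a - a' : a, a' ∈ A}.
Compute a - a' for each ordered pair (a, a'):
a = -5: -5--5=0, -5--4=-1, -5-1=-6, -5-3=-8, -5-4=-9
a = -4: -4--5=1, -4--4=0, -4-1=-5, -4-3=-7, -4-4=-8
a = 1: 1--5=6, 1--4=5, 1-1=0, 1-3=-2, 1-4=-3
a = 3: 3--5=8, 3--4=7, 3-1=2, 3-3=0, 3-4=-1
a = 4: 4--5=9, 4--4=8, 4-1=3, 4-3=1, 4-4=0
Collecting distinct values (and noting 0 appears from a-a):
A - A = {-9, -8, -7, -6, -5, -3, -2, -1, 0, 1, 2, 3, 5, 6, 7, 8, 9}
|A - A| = 17

A - A = {-9, -8, -7, -6, -5, -3, -2, -1, 0, 1, 2, 3, 5, 6, 7, 8, 9}


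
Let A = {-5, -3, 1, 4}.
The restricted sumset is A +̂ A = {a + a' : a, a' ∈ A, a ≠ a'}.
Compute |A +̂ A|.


Restricted sumset: A +̂ A = {a + a' : a ∈ A, a' ∈ A, a ≠ a'}.
Equivalently, take A + A and drop any sum 2a that is achievable ONLY as a + a for a ∈ A (i.e. sums representable only with equal summands).
Enumerate pairs (a, a') with a < a' (symmetric, so each unordered pair gives one sum; this covers all a ≠ a'):
  -5 + -3 = -8
  -5 + 1 = -4
  -5 + 4 = -1
  -3 + 1 = -2
  -3 + 4 = 1
  1 + 4 = 5
Collected distinct sums: {-8, -4, -2, -1, 1, 5}
|A +̂ A| = 6
(Reference bound: |A +̂ A| ≥ 2|A| - 3 for |A| ≥ 2, with |A| = 4 giving ≥ 5.)

|A +̂ A| = 6


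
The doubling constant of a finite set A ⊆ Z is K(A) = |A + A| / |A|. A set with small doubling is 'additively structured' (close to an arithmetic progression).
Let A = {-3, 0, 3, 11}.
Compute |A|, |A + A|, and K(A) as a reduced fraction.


|A| = 4.
Compute A + A by enumerating all 16 pairs.
A + A = {-6, -3, 0, 3, 6, 8, 11, 14, 22}, so |A + A| = 9.
K = |A + A| / |A| = 9/4 (already in lowest terms) ≈ 2.2500.
Reference: AP of size 4 gives K = 7/4 ≈ 1.7500; a fully generic set of size 4 gives K ≈ 2.5000.

|A| = 4, |A + A| = 9, K = 9/4.


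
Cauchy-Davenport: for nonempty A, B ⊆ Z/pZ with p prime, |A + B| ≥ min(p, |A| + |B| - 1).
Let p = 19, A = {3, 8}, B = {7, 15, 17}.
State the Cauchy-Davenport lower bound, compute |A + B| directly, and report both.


Cauchy-Davenport: |A + B| ≥ min(p, |A| + |B| - 1) for A, B nonempty in Z/pZ.
|A| = 2, |B| = 3, p = 19.
CD lower bound = min(19, 2 + 3 - 1) = min(19, 4) = 4.
Compute A + B mod 19 directly:
a = 3: 3+7=10, 3+15=18, 3+17=1
a = 8: 8+7=15, 8+15=4, 8+17=6
A + B = {1, 4, 6, 10, 15, 18}, so |A + B| = 6.
Verify: 6 ≥ 4? Yes ✓.

CD lower bound = 4, actual |A + B| = 6.


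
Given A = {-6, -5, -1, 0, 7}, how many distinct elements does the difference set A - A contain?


A - A = {a - a' : a, a' ∈ A}; |A| = 5.
Bounds: 2|A|-1 ≤ |A - A| ≤ |A|² - |A| + 1, i.e. 9 ≤ |A - A| ≤ 21.
Note: 0 ∈ A - A always (from a - a). The set is symmetric: if d ∈ A - A then -d ∈ A - A.
Enumerate nonzero differences d = a - a' with a > a' (then include -d):
Positive differences: {1, 4, 5, 6, 7, 8, 12, 13}
Full difference set: {0} ∪ (positive diffs) ∪ (negative diffs).
|A - A| = 1 + 2·8 = 17 (matches direct enumeration: 17).

|A - A| = 17


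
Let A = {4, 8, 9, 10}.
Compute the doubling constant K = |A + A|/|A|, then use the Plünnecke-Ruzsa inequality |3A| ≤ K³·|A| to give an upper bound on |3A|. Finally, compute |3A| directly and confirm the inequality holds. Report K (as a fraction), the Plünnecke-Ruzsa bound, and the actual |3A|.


|A| = 4.
Step 1: Compute A + A by enumerating all 16 pairs.
A + A = {8, 12, 13, 14, 16, 17, 18, 19, 20}, so |A + A| = 9.
Step 2: Doubling constant K = |A + A|/|A| = 9/4 = 9/4 ≈ 2.2500.
Step 3: Plünnecke-Ruzsa gives |3A| ≤ K³·|A| = (2.2500)³ · 4 ≈ 45.5625.
Step 4: Compute 3A = A + A + A directly by enumerating all triples (a,b,c) ∈ A³; |3A| = 15.
Step 5: Check 15 ≤ 45.5625? Yes ✓.

K = 9/4, Plünnecke-Ruzsa bound K³|A| ≈ 45.5625, |3A| = 15, inequality holds.


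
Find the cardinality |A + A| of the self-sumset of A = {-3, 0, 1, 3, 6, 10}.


A + A = {a + a' : a, a' ∈ A}; |A| = 6.
General bounds: 2|A| - 1 ≤ |A + A| ≤ |A|(|A|+1)/2, i.e. 11 ≤ |A + A| ≤ 21.
Lower bound 2|A|-1 is attained iff A is an arithmetic progression.
Enumerate sums a + a' for a ≤ a' (symmetric, so this suffices):
a = -3: -3+-3=-6, -3+0=-3, -3+1=-2, -3+3=0, -3+6=3, -3+10=7
a = 0: 0+0=0, 0+1=1, 0+3=3, 0+6=6, 0+10=10
a = 1: 1+1=2, 1+3=4, 1+6=7, 1+10=11
a = 3: 3+3=6, 3+6=9, 3+10=13
a = 6: 6+6=12, 6+10=16
a = 10: 10+10=20
Distinct sums: {-6, -3, -2, 0, 1, 2, 3, 4, 6, 7, 9, 10, 11, 12, 13, 16, 20}
|A + A| = 17

|A + A| = 17


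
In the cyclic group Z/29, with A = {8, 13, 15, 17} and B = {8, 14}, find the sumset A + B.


Work in Z/29Z: reduce every sum a + b modulo 29.
Enumerate all 8 pairs:
a = 8: 8+8=16, 8+14=22
a = 13: 13+8=21, 13+14=27
a = 15: 15+8=23, 15+14=0
a = 17: 17+8=25, 17+14=2
Distinct residues collected: {0, 2, 16, 21, 22, 23, 25, 27}
|A + B| = 8 (out of 29 total residues).

A + B = {0, 2, 16, 21, 22, 23, 25, 27}


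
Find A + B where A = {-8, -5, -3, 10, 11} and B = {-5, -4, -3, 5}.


A + B = {a + b : a ∈ A, b ∈ B}.
Enumerate all |A|·|B| = 5·4 = 20 pairs (a, b) and collect distinct sums.
a = -8: -8+-5=-13, -8+-4=-12, -8+-3=-11, -8+5=-3
a = -5: -5+-5=-10, -5+-4=-9, -5+-3=-8, -5+5=0
a = -3: -3+-5=-8, -3+-4=-7, -3+-3=-6, -3+5=2
a = 10: 10+-5=5, 10+-4=6, 10+-3=7, 10+5=15
a = 11: 11+-5=6, 11+-4=7, 11+-3=8, 11+5=16
Collecting distinct sums: A + B = {-13, -12, -11, -10, -9, -8, -7, -6, -3, 0, 2, 5, 6, 7, 8, 15, 16}
|A + B| = 17

A + B = {-13, -12, -11, -10, -9, -8, -7, -6, -3, 0, 2, 5, 6, 7, 8, 15, 16}


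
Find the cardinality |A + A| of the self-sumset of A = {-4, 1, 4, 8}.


A + A = {a + a' : a, a' ∈ A}; |A| = 4.
General bounds: 2|A| - 1 ≤ |A + A| ≤ |A|(|A|+1)/2, i.e. 7 ≤ |A + A| ≤ 10.
Lower bound 2|A|-1 is attained iff A is an arithmetic progression.
Enumerate sums a + a' for a ≤ a' (symmetric, so this suffices):
a = -4: -4+-4=-8, -4+1=-3, -4+4=0, -4+8=4
a = 1: 1+1=2, 1+4=5, 1+8=9
a = 4: 4+4=8, 4+8=12
a = 8: 8+8=16
Distinct sums: {-8, -3, 0, 2, 4, 5, 8, 9, 12, 16}
|A + A| = 10

|A + A| = 10


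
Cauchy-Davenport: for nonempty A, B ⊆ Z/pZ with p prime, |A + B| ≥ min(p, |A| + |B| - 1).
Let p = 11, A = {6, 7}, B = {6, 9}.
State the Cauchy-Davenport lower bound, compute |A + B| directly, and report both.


Cauchy-Davenport: |A + B| ≥ min(p, |A| + |B| - 1) for A, B nonempty in Z/pZ.
|A| = 2, |B| = 2, p = 11.
CD lower bound = min(11, 2 + 2 - 1) = min(11, 3) = 3.
Compute A + B mod 11 directly:
a = 6: 6+6=1, 6+9=4
a = 7: 7+6=2, 7+9=5
A + B = {1, 2, 4, 5}, so |A + B| = 4.
Verify: 4 ≥ 3? Yes ✓.

CD lower bound = 3, actual |A + B| = 4.


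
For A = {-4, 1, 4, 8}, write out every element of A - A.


A - A = {a - a' : a, a' ∈ A}.
Compute a - a' for each ordered pair (a, a'):
a = -4: -4--4=0, -4-1=-5, -4-4=-8, -4-8=-12
a = 1: 1--4=5, 1-1=0, 1-4=-3, 1-8=-7
a = 4: 4--4=8, 4-1=3, 4-4=0, 4-8=-4
a = 8: 8--4=12, 8-1=7, 8-4=4, 8-8=0
Collecting distinct values (and noting 0 appears from a-a):
A - A = {-12, -8, -7, -5, -4, -3, 0, 3, 4, 5, 7, 8, 12}
|A - A| = 13

A - A = {-12, -8, -7, -5, -4, -3, 0, 3, 4, 5, 7, 8, 12}


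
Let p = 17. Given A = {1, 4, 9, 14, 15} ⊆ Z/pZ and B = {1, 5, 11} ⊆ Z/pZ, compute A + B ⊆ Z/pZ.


Work in Z/17Z: reduce every sum a + b modulo 17.
Enumerate all 15 pairs:
a = 1: 1+1=2, 1+5=6, 1+11=12
a = 4: 4+1=5, 4+5=9, 4+11=15
a = 9: 9+1=10, 9+5=14, 9+11=3
a = 14: 14+1=15, 14+5=2, 14+11=8
a = 15: 15+1=16, 15+5=3, 15+11=9
Distinct residues collected: {2, 3, 5, 6, 8, 9, 10, 12, 14, 15, 16}
|A + B| = 11 (out of 17 total residues).

A + B = {2, 3, 5, 6, 8, 9, 10, 12, 14, 15, 16}


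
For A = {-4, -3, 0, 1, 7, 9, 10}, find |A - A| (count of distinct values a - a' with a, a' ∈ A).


A - A = {a - a' : a, a' ∈ A}; |A| = 7.
Bounds: 2|A|-1 ≤ |A - A| ≤ |A|² - |A| + 1, i.e. 13 ≤ |A - A| ≤ 43.
Note: 0 ∈ A - A always (from a - a). The set is symmetric: if d ∈ A - A then -d ∈ A - A.
Enumerate nonzero differences d = a - a' with a > a' (then include -d):
Positive differences: {1, 2, 3, 4, 5, 6, 7, 8, 9, 10, 11, 12, 13, 14}
Full difference set: {0} ∪ (positive diffs) ∪ (negative diffs).
|A - A| = 1 + 2·14 = 29 (matches direct enumeration: 29).

|A - A| = 29


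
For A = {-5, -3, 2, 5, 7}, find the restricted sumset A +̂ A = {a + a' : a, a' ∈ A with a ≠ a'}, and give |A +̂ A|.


Restricted sumset: A +̂ A = {a + a' : a ∈ A, a' ∈ A, a ≠ a'}.
Equivalently, take A + A and drop any sum 2a that is achievable ONLY as a + a for a ∈ A (i.e. sums representable only with equal summands).
Enumerate pairs (a, a') with a < a' (symmetric, so each unordered pair gives one sum; this covers all a ≠ a'):
  -5 + -3 = -8
  -5 + 2 = -3
  -5 + 5 = 0
  -5 + 7 = 2
  -3 + 2 = -1
  -3 + 5 = 2
  -3 + 7 = 4
  2 + 5 = 7
  2 + 7 = 9
  5 + 7 = 12
Collected distinct sums: {-8, -3, -1, 0, 2, 4, 7, 9, 12}
|A +̂ A| = 9
(Reference bound: |A +̂ A| ≥ 2|A| - 3 for |A| ≥ 2, with |A| = 5 giving ≥ 7.)

|A +̂ A| = 9


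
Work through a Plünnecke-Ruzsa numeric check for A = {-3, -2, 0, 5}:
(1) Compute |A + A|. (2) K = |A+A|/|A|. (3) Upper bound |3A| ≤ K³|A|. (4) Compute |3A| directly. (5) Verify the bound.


|A| = 4.
Step 1: Compute A + A by enumerating all 16 pairs.
A + A = {-6, -5, -4, -3, -2, 0, 2, 3, 5, 10}, so |A + A| = 10.
Step 2: Doubling constant K = |A + A|/|A| = 10/4 = 10/4 ≈ 2.5000.
Step 3: Plünnecke-Ruzsa gives |3A| ≤ K³·|A| = (2.5000)³ · 4 ≈ 62.5000.
Step 4: Compute 3A = A + A + A directly by enumerating all triples (a,b,c) ∈ A³; |3A| = 18.
Step 5: Check 18 ≤ 62.5000? Yes ✓.

K = 10/4, Plünnecke-Ruzsa bound K³|A| ≈ 62.5000, |3A| = 18, inequality holds.


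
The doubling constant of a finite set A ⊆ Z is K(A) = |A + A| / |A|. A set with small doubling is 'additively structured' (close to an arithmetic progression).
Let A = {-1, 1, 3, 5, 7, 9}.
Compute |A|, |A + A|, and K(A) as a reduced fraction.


|A| = 6.
Compute A + A by enumerating all 36 pairs.
A + A = {-2, 0, 2, 4, 6, 8, 10, 12, 14, 16, 18}, so |A + A| = 11.
K = |A + A| / |A| = 11/6 (already in lowest terms) ≈ 1.8333.
Reference: AP of size 6 gives K = 11/6 ≈ 1.8333; a fully generic set of size 6 gives K ≈ 3.5000.

|A| = 6, |A + A| = 11, K = 11/6.


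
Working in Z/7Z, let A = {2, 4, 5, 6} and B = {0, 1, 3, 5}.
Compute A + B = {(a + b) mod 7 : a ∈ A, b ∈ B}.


Work in Z/7Z: reduce every sum a + b modulo 7.
Enumerate all 16 pairs:
a = 2: 2+0=2, 2+1=3, 2+3=5, 2+5=0
a = 4: 4+0=4, 4+1=5, 4+3=0, 4+5=2
a = 5: 5+0=5, 5+1=6, 5+3=1, 5+5=3
a = 6: 6+0=6, 6+1=0, 6+3=2, 6+5=4
Distinct residues collected: {0, 1, 2, 3, 4, 5, 6}
|A + B| = 7 (out of 7 total residues).

A + B = {0, 1, 2, 3, 4, 5, 6}


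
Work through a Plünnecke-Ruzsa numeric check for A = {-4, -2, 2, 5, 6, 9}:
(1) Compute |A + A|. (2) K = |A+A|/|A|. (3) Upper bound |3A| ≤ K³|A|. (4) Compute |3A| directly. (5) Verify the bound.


|A| = 6.
Step 1: Compute A + A by enumerating all 36 pairs.
A + A = {-8, -6, -4, -2, 0, 1, 2, 3, 4, 5, 7, 8, 10, 11, 12, 14, 15, 18}, so |A + A| = 18.
Step 2: Doubling constant K = |A + A|/|A| = 18/6 = 18/6 ≈ 3.0000.
Step 3: Plünnecke-Ruzsa gives |3A| ≤ K³·|A| = (3.0000)³ · 6 ≈ 162.0000.
Step 4: Compute 3A = A + A + A directly by enumerating all triples (a,b,c) ∈ A³; |3A| = 33.
Step 5: Check 33 ≤ 162.0000? Yes ✓.

K = 18/6, Plünnecke-Ruzsa bound K³|A| ≈ 162.0000, |3A| = 33, inequality holds.


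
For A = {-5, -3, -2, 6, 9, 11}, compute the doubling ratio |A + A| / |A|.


|A| = 6.
Compute A + A by enumerating all 36 pairs.
A + A = {-10, -8, -7, -6, -5, -4, 1, 3, 4, 6, 7, 8, 9, 12, 15, 17, 18, 20, 22}, so |A + A| = 19.
K = |A + A| / |A| = 19/6 (already in lowest terms) ≈ 3.1667.
Reference: AP of size 6 gives K = 11/6 ≈ 1.8333; a fully generic set of size 6 gives K ≈ 3.5000.

|A| = 6, |A + A| = 19, K = 19/6.


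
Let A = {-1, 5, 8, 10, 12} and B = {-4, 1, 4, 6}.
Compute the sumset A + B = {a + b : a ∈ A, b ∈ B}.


A + B = {a + b : a ∈ A, b ∈ B}.
Enumerate all |A|·|B| = 5·4 = 20 pairs (a, b) and collect distinct sums.
a = -1: -1+-4=-5, -1+1=0, -1+4=3, -1+6=5
a = 5: 5+-4=1, 5+1=6, 5+4=9, 5+6=11
a = 8: 8+-4=4, 8+1=9, 8+4=12, 8+6=14
a = 10: 10+-4=6, 10+1=11, 10+4=14, 10+6=16
a = 12: 12+-4=8, 12+1=13, 12+4=16, 12+6=18
Collecting distinct sums: A + B = {-5, 0, 1, 3, 4, 5, 6, 8, 9, 11, 12, 13, 14, 16, 18}
|A + B| = 15

A + B = {-5, 0, 1, 3, 4, 5, 6, 8, 9, 11, 12, 13, 14, 16, 18}


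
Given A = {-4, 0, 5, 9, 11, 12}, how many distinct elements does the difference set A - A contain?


A - A = {a - a' : a, a' ∈ A}; |A| = 6.
Bounds: 2|A|-1 ≤ |A - A| ≤ |A|² - |A| + 1, i.e. 11 ≤ |A - A| ≤ 31.
Note: 0 ∈ A - A always (from a - a). The set is symmetric: if d ∈ A - A then -d ∈ A - A.
Enumerate nonzero differences d = a - a' with a > a' (then include -d):
Positive differences: {1, 2, 3, 4, 5, 6, 7, 9, 11, 12, 13, 15, 16}
Full difference set: {0} ∪ (positive diffs) ∪ (negative diffs).
|A - A| = 1 + 2·13 = 27 (matches direct enumeration: 27).

|A - A| = 27
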